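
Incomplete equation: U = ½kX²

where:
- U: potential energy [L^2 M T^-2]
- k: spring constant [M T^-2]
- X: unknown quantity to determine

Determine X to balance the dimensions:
X = x (displacement), dimensions [L]

U has dimensions [L^2 M T^-2]; the rest of the RHS (½k) has dimensions [M T^-2].
So X² must have dimensions [L^2], i.e. X has dimensions [L] — X = x (displacement).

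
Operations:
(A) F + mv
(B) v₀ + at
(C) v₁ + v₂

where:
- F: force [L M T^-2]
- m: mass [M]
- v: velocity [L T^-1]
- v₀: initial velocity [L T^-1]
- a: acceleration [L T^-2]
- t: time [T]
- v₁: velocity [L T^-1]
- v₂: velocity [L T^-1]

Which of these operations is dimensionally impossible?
(A) F + mv

(A) F + mv: F [L M T^-2] and mv [L M T^-1] — different dimensions cannot be added/subtracted ✗
(B) v₀ + at: v₀ [L T^-1] and at [L T^-1] — same dimensions ✓
(C) v₁ + v₂: v₁ [L T^-1] and v₂ [L T^-1] — same dimensions ✓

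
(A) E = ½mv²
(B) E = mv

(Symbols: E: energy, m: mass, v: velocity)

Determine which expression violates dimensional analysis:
(B)

(A) E = ½mv²: LHS [L^2 M T^-2], RHS [L^2 M T^-2] ✓
(B) E = mv: LHS [L^2 M T^-2], RHS [L M T^-1] ✗

Expression (B) E = mv is dimensionally incorrect.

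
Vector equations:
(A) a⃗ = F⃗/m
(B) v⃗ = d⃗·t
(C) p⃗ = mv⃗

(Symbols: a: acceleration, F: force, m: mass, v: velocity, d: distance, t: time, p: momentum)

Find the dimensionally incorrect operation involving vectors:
(B) v⃗ = d⃗·t

(A) a⃗ = F⃗/m: LHS [L T^-2], RHS [L T^-2] ✓ — force (vector) divided by mass (scalar)
(B) v⃗ = d⃗·t: LHS [L T^-1], RHS [L T] ✗ — velocity is displacement per time; should be d⃗/t
(C) p⃗ = mv⃗: LHS [L M T^-1], RHS [L M T^-1] ✓ — mass (scalar) times velocity (vector)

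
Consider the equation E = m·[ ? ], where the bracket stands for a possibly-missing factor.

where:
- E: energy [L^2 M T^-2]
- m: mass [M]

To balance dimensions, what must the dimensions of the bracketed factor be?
[L^2 T^-2] — velocity squared (e.g. v²)

E has dimensions [L^2 M T^-2]; m has dimensions [M].
The bracketed factor must supply [L^2 M T^-2] / [M] = [L^2 T^-2].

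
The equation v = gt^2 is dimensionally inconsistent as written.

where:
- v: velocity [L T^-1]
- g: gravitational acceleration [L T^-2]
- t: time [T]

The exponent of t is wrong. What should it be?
The exponent of t should be 1: v = gt

The LHS v has dimensions [L T^-1]; t has dimensions [T].
As written, the RHS gt^2 (exponent 2 on t) has dimensions [L], which does not match.
With exponent 1, the RHS gt has dimensions [L T^-1], matching the LHS.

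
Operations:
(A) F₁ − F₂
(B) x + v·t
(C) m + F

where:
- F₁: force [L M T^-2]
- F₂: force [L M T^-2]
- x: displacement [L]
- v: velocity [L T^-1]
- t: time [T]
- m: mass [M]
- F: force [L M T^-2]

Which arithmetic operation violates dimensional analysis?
(C) m + F

(A) F₁ − F₂: F₁ [L M T^-2] and F₂ [L M T^-2] — same dimensions ✓
(B) x + v·t: x [L] and v·t [L] — same dimensions ✓
(C) m + F: m [M] and F [L M T^-2] — different dimensions cannot be added/subtracted ✗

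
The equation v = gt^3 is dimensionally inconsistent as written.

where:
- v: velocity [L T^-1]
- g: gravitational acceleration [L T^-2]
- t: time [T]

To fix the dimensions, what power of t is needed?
The exponent of t should be 1: v = gt

The LHS v has dimensions [L T^-1]; t has dimensions [T].
As written, the RHS gt^3 (exponent 3 on t) has dimensions [L T], which does not match.
With exponent 1, the RHS gt has dimensions [L T^-1], matching the LHS.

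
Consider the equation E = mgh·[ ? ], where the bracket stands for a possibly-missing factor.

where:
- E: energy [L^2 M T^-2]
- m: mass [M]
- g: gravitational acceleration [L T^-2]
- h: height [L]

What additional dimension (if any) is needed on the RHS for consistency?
Nothing is missing — the bracketed factor must be dimensionless.

E has dimensions [L^2 M T^-2] and mgh already has dimensions [L^2 M T^-2], so E = mgh is dimensionally complete.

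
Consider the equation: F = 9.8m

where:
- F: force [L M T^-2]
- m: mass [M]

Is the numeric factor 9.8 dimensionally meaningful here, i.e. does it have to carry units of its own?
Yes

F has dimensions [L M T^-2], while m alone has dimensions [M]. For the equation to balance, the factor 9.8 must carry dimensions [L T^-2] — it is a dimensional constant (a numerical value of a physical quantity with its units suppressed), not a pure number.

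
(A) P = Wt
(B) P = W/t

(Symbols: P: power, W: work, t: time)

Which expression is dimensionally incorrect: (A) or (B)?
(A)

(A) P = Wt: LHS [L^2 M T^-3], RHS [L^2 M T^-1] ✗
(B) P = W/t: LHS [L^2 M T^-3], RHS [L^2 M T^-3] ✓

Expression (A) P = Wt is dimensionally incorrect.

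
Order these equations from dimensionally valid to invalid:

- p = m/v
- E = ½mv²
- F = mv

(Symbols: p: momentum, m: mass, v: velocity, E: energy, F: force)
Dimensionally correct: E = ½mv²
Dimensionally incorrect: p = m/v, F = mv
Ordered (correct first, then incorrect): E = ½mv², p = m/v, F = mv

- p = m/v: LHS [L M T^-1], RHS [L^-1 M T] → incorrect ✗
- E = ½mv²: LHS [L^2 M T^-2], RHS [L^2 M T^-2] → correct ✓
- F = mv: LHS [L M T^-2], RHS [L M T^-1] → incorrect ✗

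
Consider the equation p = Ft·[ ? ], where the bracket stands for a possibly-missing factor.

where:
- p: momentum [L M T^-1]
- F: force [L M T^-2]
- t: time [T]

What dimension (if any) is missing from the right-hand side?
Nothing is missing — the bracketed factor must be dimensionless.

p has dimensions [L M T^-1] and Ft already has dimensions [L M T^-1], so p = Ft is dimensionally complete.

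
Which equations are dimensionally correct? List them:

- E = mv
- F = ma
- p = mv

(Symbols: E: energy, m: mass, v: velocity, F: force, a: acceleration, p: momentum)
Dimensionally correct: F = ma, p = mv
Dimensionally incorrect: E = mv
Ordered (correct first, then incorrect): F = ma, p = mv, E = mv

- E = mv: LHS [L^2 M T^-2], RHS [L M T^-1] → incorrect ✗
- F = ma: LHS [L M T^-2], RHS [L M T^-2] → correct ✓
- p = mv: LHS [L M T^-1], RHS [L M T^-1] → correct ✓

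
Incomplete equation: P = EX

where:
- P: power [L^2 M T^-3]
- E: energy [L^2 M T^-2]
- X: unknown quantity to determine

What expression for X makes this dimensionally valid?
X = f (inverse time / frequency (1/t)), dimensions [T^-1]

P has dimensions [L^2 M T^-3]; the rest of the RHS (E) has dimensions [L^2 M T^-2].
So X must have dimensions [T^-1] — X = f (inverse time / frequency (1/t)).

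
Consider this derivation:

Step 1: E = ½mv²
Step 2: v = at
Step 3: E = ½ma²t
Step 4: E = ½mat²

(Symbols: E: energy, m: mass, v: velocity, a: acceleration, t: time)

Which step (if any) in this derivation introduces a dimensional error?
Step 3

Step 1: E = ½mv² → LHS [L^2 M T^-2], RHS [L^2 M T^-2] ✓
Step 2: v = at → LHS [L T^-1], RHS [L T^-1] ✓
Step 3: E = ½ma²t → LHS [L^2 M T^-2], RHS [L^2 M T^-3] ✗

The first dimensional inconsistency appears in step 3: E = ½ma²t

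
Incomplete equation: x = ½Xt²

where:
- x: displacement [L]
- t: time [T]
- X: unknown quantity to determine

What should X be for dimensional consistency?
X = a (acceleration), dimensions [L T^-2]

x has dimensions [L]; the rest of the RHS (½ t²) has dimensions [T^2].
So X must have dimensions [L T^-2] — X = a (acceleration).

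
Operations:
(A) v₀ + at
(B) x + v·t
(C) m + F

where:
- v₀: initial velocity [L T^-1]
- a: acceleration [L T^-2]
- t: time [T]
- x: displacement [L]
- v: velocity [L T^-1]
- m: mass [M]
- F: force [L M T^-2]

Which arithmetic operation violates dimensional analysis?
(C) m + F

(A) v₀ + at: v₀ [L T^-1] and at [L T^-1] — same dimensions ✓
(B) x + v·t: x [L] and v·t [L] — same dimensions ✓
(C) m + F: m [M] and F [L M T^-2] — different dimensions cannot be added/subtracted ✗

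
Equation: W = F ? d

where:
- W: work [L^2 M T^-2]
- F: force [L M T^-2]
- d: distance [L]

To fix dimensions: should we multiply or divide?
multiplication (×): W = F × d

W [L^2 M T^-2]; F [L M T^-2]; d [L].
F × d → [L^2 M T^-2] ✓
F ÷ d → [M T^-2] ✗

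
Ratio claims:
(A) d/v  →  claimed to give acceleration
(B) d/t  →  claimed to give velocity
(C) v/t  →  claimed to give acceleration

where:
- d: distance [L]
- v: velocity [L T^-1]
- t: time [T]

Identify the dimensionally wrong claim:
(A) d/v does not give acceleration

(A) d/v: [T] ≠ acceleration [L T^-2] ✗
(B) d/t: [L T^-1] = velocity [L T^-1] ✓
(C) v/t: [L T^-2] = acceleration [L T^-2] ✓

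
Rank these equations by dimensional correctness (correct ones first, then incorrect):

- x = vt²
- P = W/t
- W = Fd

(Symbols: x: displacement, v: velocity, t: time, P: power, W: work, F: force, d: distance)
Dimensionally correct: P = W/t, W = Fd
Dimensionally incorrect: x = vt²
Ordered (correct first, then incorrect): P = W/t, W = Fd, x = vt²

- x = vt²: LHS [L], RHS [L T] → incorrect ✗
- P = W/t: LHS [L^2 M T^-3], RHS [L^2 M T^-3] → correct ✓
- W = Fd: LHS [L^2 M T^-2], RHS [L^2 M T^-2] → correct ✓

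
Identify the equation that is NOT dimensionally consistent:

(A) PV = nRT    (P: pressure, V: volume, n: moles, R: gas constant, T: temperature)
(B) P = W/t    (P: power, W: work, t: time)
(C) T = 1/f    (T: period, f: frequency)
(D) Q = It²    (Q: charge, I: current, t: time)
(D) Q = It²

The equation (D) Q = It² is dimensionally incorrect.

LHS (Q): [I T]
RHS (It²): [I T^2] ✗

The dimensions do not match. The other three equations balance.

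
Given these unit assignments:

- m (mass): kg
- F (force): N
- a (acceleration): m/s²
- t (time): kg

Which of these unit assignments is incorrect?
t

The variable t (time) should have units s, not kg.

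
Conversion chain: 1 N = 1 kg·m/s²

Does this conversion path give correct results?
The chain is correct (no errors).

Correct: Newton is defined as kg·m/s²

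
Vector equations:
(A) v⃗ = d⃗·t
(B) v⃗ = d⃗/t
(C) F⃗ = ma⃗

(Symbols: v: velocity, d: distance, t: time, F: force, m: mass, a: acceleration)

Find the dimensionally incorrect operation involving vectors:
(A) v⃗ = d⃗·t

(A) v⃗ = d⃗·t: LHS [L T^-1], RHS [L T] ✗ — velocity is displacement per time; should be d⃗/t
(B) v⃗ = d⃗/t: LHS [L T^-1], RHS [L T^-1] ✓ — displacement (vector) divided by time (scalar)
(C) F⃗ = ma⃗: LHS [L M T^-2], RHS [L M T^-2] ✓ — Force and acceleration are vectors, mass is a scalar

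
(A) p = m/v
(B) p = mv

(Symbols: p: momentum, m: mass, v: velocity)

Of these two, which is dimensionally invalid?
(A)

(A) p = m/v: LHS [L M T^-1], RHS [L^-1 M T] ✗
(B) p = mv: LHS [L M T^-1], RHS [L M T^-1] ✓

Expression (A) p = m/v is dimensionally incorrect.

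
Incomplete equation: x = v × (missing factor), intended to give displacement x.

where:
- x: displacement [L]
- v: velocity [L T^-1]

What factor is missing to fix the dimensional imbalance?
t (time), dimensions [T]

x has dimensions [L] and v has dimensions [L T^-1].
The missing factor must have dimensions [L] / [L T^-1] = [T], i.e. time (t).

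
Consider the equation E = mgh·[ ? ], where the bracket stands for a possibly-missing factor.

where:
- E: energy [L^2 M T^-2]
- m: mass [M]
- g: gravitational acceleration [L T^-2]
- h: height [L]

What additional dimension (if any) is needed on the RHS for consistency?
Nothing is missing — the bracketed factor must be dimensionless.

E has dimensions [L^2 M T^-2] and mgh already has dimensions [L^2 M T^-2], so E = mgh is dimensionally complete.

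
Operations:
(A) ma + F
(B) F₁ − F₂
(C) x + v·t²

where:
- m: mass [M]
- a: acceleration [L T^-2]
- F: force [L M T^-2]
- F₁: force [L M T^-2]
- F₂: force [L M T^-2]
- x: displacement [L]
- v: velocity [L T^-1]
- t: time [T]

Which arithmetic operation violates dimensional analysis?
(C) x + v·t²

(A) ma + F: ma [L M T^-2] and F [L M T^-2] — same dimensions ✓
(B) F₁ − F₂: F₁ [L M T^-2] and F₂ [L M T^-2] — same dimensions ✓
(C) x + v·t²: x [L] and v·t² [L T] — different dimensions cannot be added/subtracted ✗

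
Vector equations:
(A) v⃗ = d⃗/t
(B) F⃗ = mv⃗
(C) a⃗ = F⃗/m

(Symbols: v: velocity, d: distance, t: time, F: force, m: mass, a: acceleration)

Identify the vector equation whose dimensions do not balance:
(B) F⃗ = mv⃗

(A) v⃗ = d⃗/t: LHS [L T^-1], RHS [L T^-1] ✓ — displacement (vector) divided by time (scalar)
(B) F⃗ = mv⃗: LHS [L M T^-2], RHS [L M T^-1] ✗ — mass times velocity is momentum, not force; should be ma⃗
(C) a⃗ = F⃗/m: LHS [L T^-2], RHS [L T^-2] ✓ — force (vector) divided by mass (scalar)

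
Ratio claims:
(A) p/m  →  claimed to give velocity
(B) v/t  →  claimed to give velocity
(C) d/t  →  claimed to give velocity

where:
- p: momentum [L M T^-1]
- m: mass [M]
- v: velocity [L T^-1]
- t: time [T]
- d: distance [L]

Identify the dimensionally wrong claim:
(B) v/t does not give velocity

(A) p/m: [L T^-1] = velocity [L T^-1] ✓
(B) v/t: [L T^-2] ≠ velocity [L T^-1] ✗
(C) d/t: [L T^-1] = velocity [L T^-1] ✓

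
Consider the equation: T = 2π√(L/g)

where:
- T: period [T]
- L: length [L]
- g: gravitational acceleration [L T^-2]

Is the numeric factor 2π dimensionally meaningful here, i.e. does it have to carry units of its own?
No

T has dimensions [T] and √(L/g) already has dimensions [T], so the equation balances without 2π contributing any dimensions. 2π is a pure (dimensionless) number; changing or removing it would not affect dimensional consistency.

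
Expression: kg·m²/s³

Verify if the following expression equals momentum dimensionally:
No

The expression kg·m²/s³ has dimensions [L^2 M T^-3], but momentum has dimensions [L M T^-1].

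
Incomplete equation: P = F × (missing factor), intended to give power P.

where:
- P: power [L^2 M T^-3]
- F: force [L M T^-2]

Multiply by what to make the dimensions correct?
v (velocity), dimensions [L T^-1]

P has dimensions [L^2 M T^-3] and F has dimensions [L M T^-2].
The missing factor must have dimensions [L^2 M T^-3] / [L M T^-2] = [L T^-1], i.e. velocity (v).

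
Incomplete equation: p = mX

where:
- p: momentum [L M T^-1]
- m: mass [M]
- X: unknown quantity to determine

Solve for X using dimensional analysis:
X = v (velocity), dimensions [L T^-1]

p has dimensions [L M T^-1]; the rest of the RHS (m) has dimensions [M].
So X must have dimensions [L T^-1] — X = v (velocity).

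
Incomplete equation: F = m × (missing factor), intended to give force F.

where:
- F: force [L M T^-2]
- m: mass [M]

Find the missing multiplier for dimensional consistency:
a (acceleration), dimensions [L T^-2]

F has dimensions [L M T^-2] and m has dimensions [M].
The missing factor must have dimensions [L M T^-2] / [M] = [L T^-2], i.e. acceleration (a).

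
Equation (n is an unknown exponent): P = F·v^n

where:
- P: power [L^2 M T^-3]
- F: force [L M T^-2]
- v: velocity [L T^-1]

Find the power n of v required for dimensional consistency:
n = 1

P has dimensions [L^2 M T^-3]; v has dimensions [L T^-1].
The rest of the RHS has dimensions [L M T^-2], so v^n must supply [L T^-1].
With n = 1: F·v^1 has dimensions [L^2 M T^-3], matching the LHS ✓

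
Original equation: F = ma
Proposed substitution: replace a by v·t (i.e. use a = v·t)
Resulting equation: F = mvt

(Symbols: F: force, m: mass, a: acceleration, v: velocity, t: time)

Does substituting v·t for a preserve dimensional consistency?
No

[a] = [L T^-2] and [v·t] = [L]. These differ, so the substitution replaces a quantity by one of different dimensions and the result F = mvt has LHS [L M T^-2] vs RHS [L M] — inconsistent.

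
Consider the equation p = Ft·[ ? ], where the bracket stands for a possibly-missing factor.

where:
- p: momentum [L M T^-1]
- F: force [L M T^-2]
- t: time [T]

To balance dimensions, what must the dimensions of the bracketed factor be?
Nothing is missing — the bracketed factor must be dimensionless.

p has dimensions [L M T^-1] and Ft already has dimensions [L M T^-1], so p = Ft is dimensionally complete.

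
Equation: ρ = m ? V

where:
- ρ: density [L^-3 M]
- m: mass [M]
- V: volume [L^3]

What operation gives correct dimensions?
division (÷): ρ = m ÷ V

ρ [L^-3 M]; m [M]; V [L^3].
m × V → [L^3 M] ✗
m ÷ V → [L^-3 M] ✓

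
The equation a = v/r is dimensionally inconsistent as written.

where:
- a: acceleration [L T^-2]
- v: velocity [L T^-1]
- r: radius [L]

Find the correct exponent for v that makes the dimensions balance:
The exponent of v should be 2: a = v^2/r

The LHS a has dimensions [L T^-2]; v has dimensions [L T^-1].
As written, the RHS v/r (exponent 1 on v) has dimensions [T^-1], which does not match.
With exponent 2, the RHS v^2/r has dimensions [L T^-2], matching the LHS.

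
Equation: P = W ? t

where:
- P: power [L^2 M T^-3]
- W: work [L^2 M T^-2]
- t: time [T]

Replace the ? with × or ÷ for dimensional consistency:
division (÷): P = W ÷ t

P [L^2 M T^-3]; W [L^2 M T^-2]; t [T].
W × t → [L^2 M T^-1] ✗
W ÷ t → [L^2 M T^-3] ✓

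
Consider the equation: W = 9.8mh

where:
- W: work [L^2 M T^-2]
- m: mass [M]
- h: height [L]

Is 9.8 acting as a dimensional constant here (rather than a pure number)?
Yes

W has dimensions [L^2 M T^-2], while mh alone has dimensions [L M]. For the equation to balance, the factor 9.8 must carry dimensions [L T^-2] — it is a dimensional constant (a numerical value of a physical quantity with its units suppressed), not a pure number.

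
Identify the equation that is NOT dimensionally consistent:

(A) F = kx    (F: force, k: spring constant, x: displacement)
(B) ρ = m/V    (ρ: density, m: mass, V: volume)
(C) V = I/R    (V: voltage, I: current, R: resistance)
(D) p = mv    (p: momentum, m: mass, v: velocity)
(C) V = I/R

The equation (C) V = I/R is dimensionally incorrect.

LHS (V): [I^-1 L^2 M T^-3]
RHS (I/R): [I^3 L^-2 M^-1 T^3] ✗

The dimensions do not match. The other three equations balance.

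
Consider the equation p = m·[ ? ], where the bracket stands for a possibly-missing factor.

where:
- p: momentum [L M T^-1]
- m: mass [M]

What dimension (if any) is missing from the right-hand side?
[L T^-1] — velocity (e.g. v)

p has dimensions [L M T^-1]; m has dimensions [M].
The bracketed factor must supply [L M T^-1] / [M] = [L T^-1].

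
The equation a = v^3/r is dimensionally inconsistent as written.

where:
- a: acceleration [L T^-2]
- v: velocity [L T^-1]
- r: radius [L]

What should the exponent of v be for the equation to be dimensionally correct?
The exponent of v should be 2: a = v^2/r

The LHS a has dimensions [L T^-2]; v has dimensions [L T^-1].
As written, the RHS v^3/r (exponent 3 on v) has dimensions [L^2 T^-3], which does not match.
With exponent 2, the RHS v^2/r has dimensions [L T^-2], matching the LHS.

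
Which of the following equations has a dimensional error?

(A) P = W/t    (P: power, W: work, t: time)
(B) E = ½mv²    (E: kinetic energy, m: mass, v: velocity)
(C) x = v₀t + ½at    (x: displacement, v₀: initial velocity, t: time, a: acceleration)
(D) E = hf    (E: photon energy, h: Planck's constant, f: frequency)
(C) x = v₀t + ½at

The equation (C) x = v₀t + ½at is dimensionally incorrect.

LHS (x): [L]
RHS terms:
  - v₀t: [L] ✓
  - ½at: [L T^-1] ✗ (does not match LHS)

The dimensions do not match. The other three equations balance.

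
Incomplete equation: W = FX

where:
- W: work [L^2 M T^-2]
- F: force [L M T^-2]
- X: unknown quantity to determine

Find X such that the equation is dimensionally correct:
X = d (distance), dimensions [L]

W has dimensions [L^2 M T^-2]; the rest of the RHS (F) has dimensions [L M T^-2].
So X must have dimensions [L] — X = d (distance).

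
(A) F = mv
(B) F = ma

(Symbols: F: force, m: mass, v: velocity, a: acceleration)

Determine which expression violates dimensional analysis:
(A)

(A) F = mv: LHS [L M T^-2], RHS [L M T^-1] ✗
(B) F = ma: LHS [L M T^-2], RHS [L M T^-2] ✓

Expression (A) F = mv is dimensionally incorrect.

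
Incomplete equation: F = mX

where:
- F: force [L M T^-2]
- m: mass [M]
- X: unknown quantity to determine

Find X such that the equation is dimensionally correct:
X = a (acceleration), dimensions [L T^-2]

F has dimensions [L M T^-2]; the rest of the RHS (m) has dimensions [M].
So X must have dimensions [L T^-2] — X = a (acceleration).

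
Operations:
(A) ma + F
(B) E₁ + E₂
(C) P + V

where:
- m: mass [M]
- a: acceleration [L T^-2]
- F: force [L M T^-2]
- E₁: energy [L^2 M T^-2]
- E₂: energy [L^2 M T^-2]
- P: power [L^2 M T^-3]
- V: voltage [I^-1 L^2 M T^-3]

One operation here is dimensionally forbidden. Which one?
(C) P + V

(A) ma + F: ma [L M T^-2] and F [L M T^-2] — same dimensions ✓
(B) E₁ + E₂: E₁ [L^2 M T^-2] and E₂ [L^2 M T^-2] — same dimensions ✓
(C) P + V: P [L^2 M T^-3] and V [I^-1 L^2 M T^-3] — different dimensions cannot be added/subtracted ✗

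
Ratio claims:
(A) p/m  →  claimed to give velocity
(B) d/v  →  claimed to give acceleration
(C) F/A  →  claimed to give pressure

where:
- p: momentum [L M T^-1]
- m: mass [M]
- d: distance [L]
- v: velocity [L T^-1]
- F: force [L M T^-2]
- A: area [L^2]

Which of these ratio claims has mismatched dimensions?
(B) d/v does not give acceleration

(A) p/m: [L T^-1] = velocity [L T^-1] ✓
(B) d/v: [T] ≠ acceleration [L T^-2] ✗
(C) F/A: [L^-1 M T^-2] = pressure [L^-1 M T^-2] ✓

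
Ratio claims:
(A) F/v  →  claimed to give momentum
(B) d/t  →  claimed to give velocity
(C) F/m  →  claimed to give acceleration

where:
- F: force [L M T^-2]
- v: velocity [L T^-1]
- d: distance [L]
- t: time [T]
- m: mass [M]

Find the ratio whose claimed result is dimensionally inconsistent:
(A) F/v does not give momentum

(A) F/v: [M T^-1] ≠ momentum [L M T^-1] ✗
(B) d/t: [L T^-1] = velocity [L T^-1] ✓
(C) F/m: [L T^-2] = acceleration [L T^-2] ✓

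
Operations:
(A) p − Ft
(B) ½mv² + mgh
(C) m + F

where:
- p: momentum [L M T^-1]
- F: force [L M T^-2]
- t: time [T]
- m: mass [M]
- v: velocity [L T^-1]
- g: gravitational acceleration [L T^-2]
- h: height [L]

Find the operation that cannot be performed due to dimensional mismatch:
(C) m + F

(A) p − Ft: p [L M T^-1] and Ft [L M T^-1] — same dimensions ✓
(B) ½mv² + mgh: ½mv² [L^2 M T^-2] and mgh [L^2 M T^-2] — same dimensions ✓
(C) m + F: m [M] and F [L M T^-2] — different dimensions cannot be added/subtracted ✗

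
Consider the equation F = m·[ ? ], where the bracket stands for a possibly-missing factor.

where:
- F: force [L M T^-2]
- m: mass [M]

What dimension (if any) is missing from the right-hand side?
[L T^-2] — acceleration (e.g. a)

F has dimensions [L M T^-2]; m has dimensions [M].
The bracketed factor must supply [L M T^-2] / [M] = [L T^-2].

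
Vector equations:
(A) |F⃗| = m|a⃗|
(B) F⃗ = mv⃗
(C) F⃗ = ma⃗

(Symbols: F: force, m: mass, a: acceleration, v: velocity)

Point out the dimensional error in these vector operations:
(B) F⃗ = mv⃗

(A) |F⃗| = m|a⃗|: LHS [L M T^-2], RHS [L M T^-2] ✓ — magnitudes of vectors are scalars
(B) F⃗ = mv⃗: LHS [L M T^-2], RHS [L M T^-1] ✗ — mass times velocity is momentum, not force; should be ma⃗
(C) F⃗ = ma⃗: LHS [L M T^-2], RHS [L M T^-2] ✓ — Force and acceleration are vectors, mass is a scalar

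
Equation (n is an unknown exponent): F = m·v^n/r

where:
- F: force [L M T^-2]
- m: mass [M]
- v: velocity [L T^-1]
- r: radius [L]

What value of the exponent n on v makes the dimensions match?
n = 2

F has dimensions [L M T^-2]; v has dimensions [L T^-1].
The rest of the RHS has dimensions [L^-1 M], so v^n must supply [L^2 T^-2].
With n = 2: m·v^2/r has dimensions [L M T^-2], matching the LHS ✓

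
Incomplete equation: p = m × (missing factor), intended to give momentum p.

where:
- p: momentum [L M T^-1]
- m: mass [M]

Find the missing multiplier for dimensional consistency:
v (velocity), dimensions [L T^-1]

p has dimensions [L M T^-1] and m has dimensions [M].
The missing factor must have dimensions [L M T^-1] / [M] = [L T^-1], i.e. velocity (v).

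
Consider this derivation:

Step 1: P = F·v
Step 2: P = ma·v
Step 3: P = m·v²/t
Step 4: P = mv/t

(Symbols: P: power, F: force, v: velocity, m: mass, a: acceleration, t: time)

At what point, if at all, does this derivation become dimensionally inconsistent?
Step 4

Step 1: P = F·v → LHS [L^2 M T^-3], RHS [L^2 M T^-3] ✓
Step 2: P = ma·v → LHS [L^2 M T^-3], RHS [L^2 M T^-3] ✓
Step 3: P = m·v²/t → LHS [L^2 M T^-3], RHS [L^2 M T^-3] ✓
Step 4: P = mv/t → LHS [L^2 M T^-3], RHS [L M T^-2] ✗

The first dimensional inconsistency appears in step 4: P = mv/t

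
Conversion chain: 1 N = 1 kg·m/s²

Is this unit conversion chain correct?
The chain is correct (no errors).

Correct: Newton is defined as kg·m/s²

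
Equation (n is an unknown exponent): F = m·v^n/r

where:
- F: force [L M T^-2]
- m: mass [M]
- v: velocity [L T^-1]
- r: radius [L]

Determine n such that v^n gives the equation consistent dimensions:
n = 2

F has dimensions [L M T^-2]; v has dimensions [L T^-1].
The rest of the RHS has dimensions [L^-1 M], so v^n must supply [L^2 T^-2].
With n = 2: m·v^2/r has dimensions [L M T^-2], matching the LHS ✓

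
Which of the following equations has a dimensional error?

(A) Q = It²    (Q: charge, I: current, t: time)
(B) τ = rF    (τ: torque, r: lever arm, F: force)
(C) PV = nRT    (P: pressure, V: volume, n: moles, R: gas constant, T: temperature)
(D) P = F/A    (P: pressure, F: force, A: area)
(A) Q = It²

The equation (A) Q = It² is dimensionally incorrect.

LHS (Q): [I T]
RHS (It²): [I T^2] ✗

The dimensions do not match. The other three equations balance.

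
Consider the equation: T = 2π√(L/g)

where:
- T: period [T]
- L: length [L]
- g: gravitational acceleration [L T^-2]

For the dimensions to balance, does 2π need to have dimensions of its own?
No

T has dimensions [T] and √(L/g) already has dimensions [T], so the equation balances without 2π contributing any dimensions. 2π is a pure (dimensionless) number; changing or removing it would not affect dimensional consistency.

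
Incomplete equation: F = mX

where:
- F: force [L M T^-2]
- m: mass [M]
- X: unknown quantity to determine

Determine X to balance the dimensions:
X = a (acceleration), dimensions [L T^-2]

F has dimensions [L M T^-2]; the rest of the RHS (m) has dimensions [M].
So X must have dimensions [L T^-2] — X = a (acceleration).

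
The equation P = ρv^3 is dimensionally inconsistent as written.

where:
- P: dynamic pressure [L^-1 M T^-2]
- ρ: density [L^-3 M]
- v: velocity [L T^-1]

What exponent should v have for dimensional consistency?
The exponent of v should be 2: P = ρv^2

The LHS P has dimensions [L^-1 M T^-2]; v has dimensions [L T^-1].
As written, the RHS ρv^3 (exponent 3 on v) has dimensions [M T^-3], which does not match.
With exponent 2, the RHS ρv^2 has dimensions [L^-1 M T^-2], matching the LHS.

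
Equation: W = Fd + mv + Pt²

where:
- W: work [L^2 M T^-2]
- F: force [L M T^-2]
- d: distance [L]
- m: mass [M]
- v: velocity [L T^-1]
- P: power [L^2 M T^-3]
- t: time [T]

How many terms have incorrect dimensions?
2

LHS W: [L^2 M T^-2]
- Fd: [L^2 M T^-2] ✓
- mv: [L M T^-1] ✗
- Pt²: [L^2 M T^-1] ✗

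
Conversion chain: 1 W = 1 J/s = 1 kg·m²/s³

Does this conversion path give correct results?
The chain is correct (no errors).

Correct: Watt is Joule per second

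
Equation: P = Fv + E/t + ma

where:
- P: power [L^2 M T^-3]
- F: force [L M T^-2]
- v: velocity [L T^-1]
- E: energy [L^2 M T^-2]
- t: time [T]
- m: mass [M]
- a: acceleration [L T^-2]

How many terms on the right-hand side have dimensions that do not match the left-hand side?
1

LHS P: [L^2 M T^-3]
- Fv: [L^2 M T^-3] ✓
- E/t: [L^2 M T^-3] ✓
- ma: [L M T^-2] ✗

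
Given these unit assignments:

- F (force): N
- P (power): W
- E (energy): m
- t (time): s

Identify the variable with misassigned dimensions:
E

The variable E (energy) should have units J, not m.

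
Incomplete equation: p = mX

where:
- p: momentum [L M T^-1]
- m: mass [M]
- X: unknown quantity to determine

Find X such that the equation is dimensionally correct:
X = v (velocity), dimensions [L T^-1]

p has dimensions [L M T^-1]; the rest of the RHS (m) has dimensions [M].
So X must have dimensions [L T^-1] — X = v (velocity).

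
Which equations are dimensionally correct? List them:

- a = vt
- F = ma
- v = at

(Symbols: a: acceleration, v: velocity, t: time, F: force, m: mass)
Dimensionally correct: F = ma, v = at
Dimensionally incorrect: a = vt
Ordered (correct first, then incorrect): F = ma, v = at, a = vt

- a = vt: LHS [L T^-2], RHS [L] → incorrect ✗
- F = ma: LHS [L M T^-2], RHS [L M T^-2] → correct ✓
- v = at: LHS [L T^-1], RHS [L T^-1] → correct ✓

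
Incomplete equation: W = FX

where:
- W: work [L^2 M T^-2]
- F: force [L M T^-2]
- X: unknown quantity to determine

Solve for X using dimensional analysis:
X = d (distance), dimensions [L]

W has dimensions [L^2 M T^-2]; the rest of the RHS (F) has dimensions [L M T^-2].
So X must have dimensions [L] — X = d (distance).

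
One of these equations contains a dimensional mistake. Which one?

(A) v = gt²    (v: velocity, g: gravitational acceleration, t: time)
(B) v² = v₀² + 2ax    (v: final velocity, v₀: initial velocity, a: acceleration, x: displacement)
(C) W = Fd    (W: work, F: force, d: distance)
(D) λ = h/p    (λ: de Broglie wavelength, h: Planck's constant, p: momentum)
(A) v = gt²

The equation (A) v = gt² is dimensionally incorrect.

LHS (v): [L T^-1]
RHS (gt²): [L] ✗

The dimensions do not match. The other three equations balance.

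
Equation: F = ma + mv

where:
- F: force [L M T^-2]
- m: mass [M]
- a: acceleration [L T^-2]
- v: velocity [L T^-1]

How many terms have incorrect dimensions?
1

LHS F: [L M T^-2]
- ma: [L M T^-2] ✓
- mv: [L M T^-1] ✗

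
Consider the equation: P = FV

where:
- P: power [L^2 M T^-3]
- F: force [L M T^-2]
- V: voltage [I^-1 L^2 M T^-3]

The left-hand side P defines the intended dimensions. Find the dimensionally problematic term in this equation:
The right-hand side term FV

P has dimensions [L^2 M T^-3], but FV has dimensions [I^-1 L^3 M^2 T^-5], so the term FV is dimensionally wrong for P.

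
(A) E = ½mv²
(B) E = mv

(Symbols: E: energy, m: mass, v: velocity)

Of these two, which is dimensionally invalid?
(B)

(A) E = ½mv²: LHS [L^2 M T^-2], RHS [L^2 M T^-2] ✓
(B) E = mv: LHS [L^2 M T^-2], RHS [L M T^-1] ✗

Expression (B) E = mv is dimensionally incorrect.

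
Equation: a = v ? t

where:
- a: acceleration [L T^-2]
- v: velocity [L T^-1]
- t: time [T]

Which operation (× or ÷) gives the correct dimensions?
division (÷): a = v ÷ t

a [L T^-2]; v [L T^-1]; t [T].
v × t → [L] ✗
v ÷ t → [L T^-2] ✓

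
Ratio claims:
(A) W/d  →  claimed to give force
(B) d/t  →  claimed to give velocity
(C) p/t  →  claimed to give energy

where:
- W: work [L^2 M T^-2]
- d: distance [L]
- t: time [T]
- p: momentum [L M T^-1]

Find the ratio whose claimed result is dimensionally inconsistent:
(C) p/t does not give energy

(A) W/d: [L M T^-2] = force [L M T^-2] ✓
(B) d/t: [L T^-1] = velocity [L T^-1] ✓
(C) p/t: [L M T^-2] ≠ energy [L^2 M T^-2] ✗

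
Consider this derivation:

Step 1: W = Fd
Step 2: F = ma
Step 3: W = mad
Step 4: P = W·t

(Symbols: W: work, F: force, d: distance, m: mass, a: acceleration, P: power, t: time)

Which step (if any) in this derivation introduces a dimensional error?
Step 4

Step 1: W = Fd → LHS [L^2 M T^-2], RHS [L^2 M T^-2] ✓
Step 2: F = ma → LHS [L M T^-2], RHS [L M T^-2] ✓
Step 3: W = mad → LHS [L^2 M T^-2], RHS [L^2 M T^-2] ✓
Step 4: P = W·t → LHS [L^2 M T^-3], RHS [L^2 M T^-1] ✗

The first dimensional inconsistency appears in step 4: P = W·t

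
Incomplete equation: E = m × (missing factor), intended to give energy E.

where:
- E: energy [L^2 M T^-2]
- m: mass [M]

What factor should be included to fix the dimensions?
v² (velocity squared), dimensions [L^2 T^-2]

E has dimensions [L^2 M T^-2] and m has dimensions [M].
The missing factor must have dimensions [L^2 M T^-2] / [M] = [L^2 T^-2], i.e. velocity squared (v²).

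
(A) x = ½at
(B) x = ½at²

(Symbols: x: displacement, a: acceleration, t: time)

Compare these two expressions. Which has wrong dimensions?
(A)

(A) x = ½at: LHS [L], RHS [L T^-1] ✗
(B) x = ½at²: LHS [L], RHS [L] ✓

Expression (A) x = ½at is dimensionally incorrect.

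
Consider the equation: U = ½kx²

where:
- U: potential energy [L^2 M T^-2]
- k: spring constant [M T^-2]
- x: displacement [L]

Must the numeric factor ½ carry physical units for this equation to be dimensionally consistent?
No

U has dimensions [L^2 M T^-2] and kx² already has dimensions [L^2 M T^-2], so the equation balances without ½ contributing any dimensions. ½ is a pure (dimensionless) number; changing or removing it would not affect dimensional consistency.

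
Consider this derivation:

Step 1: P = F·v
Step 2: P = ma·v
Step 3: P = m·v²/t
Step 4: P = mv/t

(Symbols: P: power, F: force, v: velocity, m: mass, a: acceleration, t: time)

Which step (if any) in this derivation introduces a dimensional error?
Step 4

Step 1: P = F·v → LHS [L^2 M T^-3], RHS [L^2 M T^-3] ✓
Step 2: P = ma·v → LHS [L^2 M T^-3], RHS [L^2 M T^-3] ✓
Step 3: P = m·v²/t → LHS [L^2 M T^-3], RHS [L^2 M T^-3] ✓
Step 4: P = mv/t → LHS [L^2 M T^-3], RHS [L M T^-2] ✗

The first dimensional inconsistency appears in step 4: P = mv/t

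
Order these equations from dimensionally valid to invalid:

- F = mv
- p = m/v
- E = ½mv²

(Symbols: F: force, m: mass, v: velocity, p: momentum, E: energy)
Dimensionally correct: E = ½mv²
Dimensionally incorrect: F = mv, p = m/v
Ordered (correct first, then incorrect): E = ½mv², F = mv, p = m/v

- F = mv: LHS [L M T^-2], RHS [L M T^-1] → incorrect ✗
- p = m/v: LHS [L M T^-1], RHS [L^-1 M T] → incorrect ✗
- E = ½mv²: LHS [L^2 M T^-2], RHS [L^2 M T^-2] → correct ✓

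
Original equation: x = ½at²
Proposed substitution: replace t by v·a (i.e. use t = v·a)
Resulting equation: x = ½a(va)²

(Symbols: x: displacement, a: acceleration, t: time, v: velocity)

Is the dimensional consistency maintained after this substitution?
No

[t] = [T] and [v·a] = [L^2 T^-3]. These differ, so the substitution replaces a quantity by one of different dimensions and the result x = ½a(va)² has LHS [L] vs RHS [L^5 T^-8] — inconsistent.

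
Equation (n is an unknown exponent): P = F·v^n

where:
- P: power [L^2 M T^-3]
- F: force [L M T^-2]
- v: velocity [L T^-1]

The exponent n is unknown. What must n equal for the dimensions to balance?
n = 1

P has dimensions [L^2 M T^-3]; v has dimensions [L T^-1].
The rest of the RHS has dimensions [L M T^-2], so v^n must supply [L T^-1].
With n = 1: F·v^1 has dimensions [L^2 M T^-3], matching the LHS ✓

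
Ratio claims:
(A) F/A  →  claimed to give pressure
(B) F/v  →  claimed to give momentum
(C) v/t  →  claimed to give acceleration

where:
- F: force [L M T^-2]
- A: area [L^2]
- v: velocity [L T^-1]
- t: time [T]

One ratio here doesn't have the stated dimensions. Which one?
(B) F/v does not give momentum

(A) F/A: [L^-1 M T^-2] = pressure [L^-1 M T^-2] ✓
(B) F/v: [M T^-1] ≠ momentum [L M T^-1] ✗
(C) v/t: [L T^-2] = acceleration [L T^-2] ✓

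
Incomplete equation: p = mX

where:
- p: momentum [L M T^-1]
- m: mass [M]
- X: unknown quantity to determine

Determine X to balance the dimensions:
X = v (velocity), dimensions [L T^-1]

p has dimensions [L M T^-1]; the rest of the RHS (m) has dimensions [M].
So X must have dimensions [L T^-1] — X = v (velocity).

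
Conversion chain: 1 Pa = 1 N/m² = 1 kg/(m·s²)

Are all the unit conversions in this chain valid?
The chain is correct (no errors).

Correct: Pascal is Newton per square meter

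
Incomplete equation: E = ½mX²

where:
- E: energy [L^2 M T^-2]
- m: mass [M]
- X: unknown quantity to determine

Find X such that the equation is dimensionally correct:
X = v (velocity), dimensions [L T^-1]

E has dimensions [L^2 M T^-2]; the rest of the RHS (½m) has dimensions [M].
So X² must have dimensions [L^2 T^-2], i.e. X has dimensions [L T^-1] — X = v (velocity).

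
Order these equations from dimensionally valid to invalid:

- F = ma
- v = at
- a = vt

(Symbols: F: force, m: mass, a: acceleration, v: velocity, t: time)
Dimensionally correct: F = ma, v = at
Dimensionally incorrect: a = vt
Ordered (correct first, then incorrect): F = ma, v = at, a = vt

- F = ma: LHS [L M T^-2], RHS [L M T^-2] → correct ✓
- v = at: LHS [L T^-1], RHS [L T^-1] → correct ✓
- a = vt: LHS [L T^-2], RHS [L] → incorrect ✗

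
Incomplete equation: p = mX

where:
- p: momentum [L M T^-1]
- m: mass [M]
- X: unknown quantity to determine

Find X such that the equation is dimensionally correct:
X = v (velocity), dimensions [L T^-1]

p has dimensions [L M T^-1]; the rest of the RHS (m) has dimensions [M].
So X must have dimensions [L T^-1] — X = v (velocity).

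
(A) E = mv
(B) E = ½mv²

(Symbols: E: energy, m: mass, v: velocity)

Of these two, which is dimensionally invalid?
(A)

(A) E = mv: LHS [L^2 M T^-2], RHS [L M T^-1] ✗
(B) E = ½mv²: LHS [L^2 M T^-2], RHS [L^2 M T^-2] ✓

Expression (A) E = mv is dimensionally incorrect.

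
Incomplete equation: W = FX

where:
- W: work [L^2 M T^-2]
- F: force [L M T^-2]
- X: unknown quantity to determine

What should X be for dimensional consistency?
X = d (distance), dimensions [L]

W has dimensions [L^2 M T^-2]; the rest of the RHS (F) has dimensions [L M T^-2].
So X must have dimensions [L] — X = d (distance).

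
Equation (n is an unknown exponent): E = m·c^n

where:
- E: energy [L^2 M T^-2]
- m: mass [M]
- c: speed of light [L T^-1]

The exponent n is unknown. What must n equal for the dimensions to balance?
n = 2

E has dimensions [L^2 M T^-2]; c has dimensions [L T^-1].
The rest of the RHS has dimensions [M], so c^n must supply [L^2 T^-2].
With n = 2: m·c^2 has dimensions [L^2 M T^-2], matching the LHS ✓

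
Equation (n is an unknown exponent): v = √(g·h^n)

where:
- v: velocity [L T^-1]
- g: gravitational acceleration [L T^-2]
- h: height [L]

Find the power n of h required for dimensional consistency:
n = 1

v has dimensions [L T^-1]; h has dimensions [L].
With n = 1: √(g·h^1) has dimensions [L T^-1], matching the LHS ✓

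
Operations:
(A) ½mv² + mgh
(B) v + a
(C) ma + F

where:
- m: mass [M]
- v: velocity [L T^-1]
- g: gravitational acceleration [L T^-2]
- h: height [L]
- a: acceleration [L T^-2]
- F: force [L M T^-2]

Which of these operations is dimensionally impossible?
(B) v + a

(A) ½mv² + mgh: ½mv² [L^2 M T^-2] and mgh [L^2 M T^-2] — same dimensions ✓
(B) v + a: v [L T^-1] and a [L T^-2] — different dimensions cannot be added/subtracted ✗
(C) ma + F: ma [L M T^-2] and F [L M T^-2] — same dimensions ✓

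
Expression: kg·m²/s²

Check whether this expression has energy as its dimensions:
Yes

The expression kg·m²/s² has dimensions [L^2 M T^-2], which is exactly energy [L^2 M T^-2].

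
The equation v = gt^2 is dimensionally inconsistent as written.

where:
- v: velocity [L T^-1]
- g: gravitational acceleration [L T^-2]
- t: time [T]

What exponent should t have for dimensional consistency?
The exponent of t should be 1: v = gt

The LHS v has dimensions [L T^-1]; t has dimensions [T].
As written, the RHS gt^2 (exponent 2 on t) has dimensions [L], which does not match.
With exponent 1, the RHS gt has dimensions [L T^-1], matching the LHS.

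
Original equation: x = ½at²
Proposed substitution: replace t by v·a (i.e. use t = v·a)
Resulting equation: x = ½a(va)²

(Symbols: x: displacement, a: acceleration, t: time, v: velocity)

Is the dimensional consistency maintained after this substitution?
No

[t] = [T] and [v·a] = [L^2 T^-3]. These differ, so the substitution replaces a quantity by one of different dimensions and the result x = ½a(va)² has LHS [L] vs RHS [L^5 T^-8] — inconsistent.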